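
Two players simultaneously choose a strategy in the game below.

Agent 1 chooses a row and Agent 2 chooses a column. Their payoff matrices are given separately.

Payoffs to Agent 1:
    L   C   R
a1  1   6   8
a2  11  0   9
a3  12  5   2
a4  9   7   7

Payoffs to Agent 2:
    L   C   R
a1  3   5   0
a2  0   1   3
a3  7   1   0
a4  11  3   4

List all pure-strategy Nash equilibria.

Pure-strategy Nash equilibria: (a2, R) and (a3, L)

(a1, L): Agent 1 can switch to a2 (1 → 11). Not NE.
(a1, C): Agent 1 can switch to a4 (6 → 7). Not NE.
(a1, R): Agent 1 can switch to a2 (8 → 9). Not NE.
(a2, L): Agent 1 can switch to a3 (11 → 12). Not NE.
(a2, C): Agent 1 can switch to a1 (0 → 6). Not NE.
(a2, R): Agent 1 gets 9, best alternative 8; Agent 2 gets 3, best alternative 1. No profitable deviation — NE.
(a3, L): Agent 1 gets 12, best alternative 11; Agent 2 gets 7, best alternative 1. No profitable deviation — NE.
(a3, C): Agent 1 can switch to a1 (5 → 6). Not NE.
(a3, R): Agent 1 can switch to a1 (2 → 8). Not NE.
(a4, L): Agent 1 can switch to a2 (9 → 11). Not NE.
(a4, C): Agent 2 can switch to L (3 → 11). Not NE.
(a4, R): Agent 1 can switch to a1 (7 → 8). Not NE.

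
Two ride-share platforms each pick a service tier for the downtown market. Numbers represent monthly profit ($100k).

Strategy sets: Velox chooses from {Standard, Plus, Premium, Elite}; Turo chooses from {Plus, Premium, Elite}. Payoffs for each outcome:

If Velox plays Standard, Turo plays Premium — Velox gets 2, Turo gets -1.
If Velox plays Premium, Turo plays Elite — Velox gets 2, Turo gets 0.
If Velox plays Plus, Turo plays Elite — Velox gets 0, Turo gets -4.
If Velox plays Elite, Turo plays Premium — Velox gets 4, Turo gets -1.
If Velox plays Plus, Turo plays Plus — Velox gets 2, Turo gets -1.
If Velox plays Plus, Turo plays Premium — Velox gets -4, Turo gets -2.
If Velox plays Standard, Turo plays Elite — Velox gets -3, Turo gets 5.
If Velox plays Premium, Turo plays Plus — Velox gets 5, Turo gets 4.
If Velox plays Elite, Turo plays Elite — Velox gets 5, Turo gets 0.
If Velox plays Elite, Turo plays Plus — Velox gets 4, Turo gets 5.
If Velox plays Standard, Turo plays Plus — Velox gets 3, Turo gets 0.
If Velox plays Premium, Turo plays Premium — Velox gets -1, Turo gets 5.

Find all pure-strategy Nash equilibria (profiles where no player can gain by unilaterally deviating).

none

Velox against Plus: payoffs 3, 2, 5, 4 → best response Premium.
Velox against Premium: payoffs 2, -4, -1, 4 → best response Elite.
Velox against Elite: payoffs -3, 0, 2, 5 → best response Elite.
Turo against Standard: payoffs 0, -1, 5 → best response Elite.
Turo against Plus: payoffs -1, -2, -4 → best response Plus.
Turo against Premium: payoffs 4, 5, 0 → best response Premium.
Turo against Elite: payoffs 5, -1, 0 → best response Plus.
No profile is a mutual best response for all players.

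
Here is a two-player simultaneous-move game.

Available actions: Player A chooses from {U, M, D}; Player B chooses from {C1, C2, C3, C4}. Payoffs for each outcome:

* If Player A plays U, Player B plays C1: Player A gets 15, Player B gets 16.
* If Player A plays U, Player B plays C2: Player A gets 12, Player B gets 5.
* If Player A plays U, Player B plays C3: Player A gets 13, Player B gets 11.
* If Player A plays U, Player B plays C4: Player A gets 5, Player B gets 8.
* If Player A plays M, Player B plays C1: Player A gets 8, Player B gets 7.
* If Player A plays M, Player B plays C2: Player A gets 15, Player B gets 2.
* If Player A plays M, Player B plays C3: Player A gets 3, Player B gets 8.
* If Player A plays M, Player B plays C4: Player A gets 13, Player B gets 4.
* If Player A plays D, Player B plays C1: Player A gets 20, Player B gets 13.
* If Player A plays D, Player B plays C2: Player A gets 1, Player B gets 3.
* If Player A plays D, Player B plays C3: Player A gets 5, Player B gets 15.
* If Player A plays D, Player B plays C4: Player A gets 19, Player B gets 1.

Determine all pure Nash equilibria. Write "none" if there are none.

none

Mark each player's best response to every combination of opponents' strategies; a profile where every player is best-responding is a pure Nash equilibrium.
Player A against C1: payoffs 15, 8, 20 → best response D.
Player A against C2: payoffs 12, 15, 1 → best response M.
Player A against C3: payoffs 13, 3, 5 → best response U.
Player A against C4: payoffs 5, 13, 19 → best response D.
Player B against U: payoffs 16, 5, 11, 8 → best response C1.
Player B against M: payoffs 7, 2, 8, 4 → best response C3.
Player B against D: payoffs 13, 3, 15, 1 → best response C3.
No profile is a mutual best response for all players.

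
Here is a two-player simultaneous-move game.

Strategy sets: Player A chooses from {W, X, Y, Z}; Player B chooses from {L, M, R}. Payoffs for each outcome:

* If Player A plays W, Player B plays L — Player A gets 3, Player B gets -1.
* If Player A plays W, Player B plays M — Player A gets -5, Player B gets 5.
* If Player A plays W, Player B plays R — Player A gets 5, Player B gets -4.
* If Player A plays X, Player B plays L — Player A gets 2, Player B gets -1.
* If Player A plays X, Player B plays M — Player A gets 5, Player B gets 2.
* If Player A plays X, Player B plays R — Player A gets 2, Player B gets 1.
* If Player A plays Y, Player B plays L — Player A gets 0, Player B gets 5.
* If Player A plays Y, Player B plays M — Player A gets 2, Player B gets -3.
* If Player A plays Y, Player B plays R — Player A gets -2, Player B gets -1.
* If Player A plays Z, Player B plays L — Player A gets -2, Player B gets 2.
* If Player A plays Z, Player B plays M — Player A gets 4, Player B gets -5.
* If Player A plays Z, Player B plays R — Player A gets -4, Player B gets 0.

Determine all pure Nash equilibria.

Player A against L: payoffs 3, 2, 0, -2 → best response W.
Player A against M: payoffs -5, 5, 2, 4 → best response X.
Player A against R: payoffs 5, 2, -2, -4 → best response W.
Player B against W: payoffs -1, 5, -4 → best response M.
Player B against X: payoffs -1, 2, 1 → best response M.
Player B against Y: payoffs 5, -3, -1 → best response L.
Player B against Z: payoffs 2, -5, 0 → best response L.
Mutual best responses: (X, M).

Pure NE: (X, M)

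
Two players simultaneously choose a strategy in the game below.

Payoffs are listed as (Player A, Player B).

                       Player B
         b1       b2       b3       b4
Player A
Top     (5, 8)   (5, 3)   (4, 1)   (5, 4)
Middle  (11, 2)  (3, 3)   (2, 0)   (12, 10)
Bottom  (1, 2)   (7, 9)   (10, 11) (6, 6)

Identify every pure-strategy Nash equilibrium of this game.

The pure Nash equilibria are (Middle, b4) and (Bottom, b3).

(Top, b1): Player A can switch to Middle (5 → 11). Not NE.
(Top, b2): Player A can switch to Bottom (5 → 7). Not NE.
(Top, b3): Player A can switch to Bottom (4 → 10). Not NE.
(Top, b4): Player A can switch to Middle (5 → 12). Not NE.
(Middle, b1): Player B can switch to b2 (2 → 3). Not NE.
(Middle, b2): Player A can switch to Top (3 → 5). Not NE.
(Middle, b3): Player A can switch to Top (2 → 4). Not NE.
(Middle, b4): Player A gets 12, best alternative 6; Player B gets 10, best alternative 3. No profitable deviation — NE.
(Bottom, b1): Player A can switch to Top (1 → 5). Not NE.
(Bottom, b2): Player B can switch to b3 (9 → 11). Not NE.
(Bottom, b3): Player A gets 10, best alternative 4; Player B gets 11, best alternative 9. No profitable deviation — NE.
(Bottom, b4): Player A can switch to Middle (6 → 12). Not NE.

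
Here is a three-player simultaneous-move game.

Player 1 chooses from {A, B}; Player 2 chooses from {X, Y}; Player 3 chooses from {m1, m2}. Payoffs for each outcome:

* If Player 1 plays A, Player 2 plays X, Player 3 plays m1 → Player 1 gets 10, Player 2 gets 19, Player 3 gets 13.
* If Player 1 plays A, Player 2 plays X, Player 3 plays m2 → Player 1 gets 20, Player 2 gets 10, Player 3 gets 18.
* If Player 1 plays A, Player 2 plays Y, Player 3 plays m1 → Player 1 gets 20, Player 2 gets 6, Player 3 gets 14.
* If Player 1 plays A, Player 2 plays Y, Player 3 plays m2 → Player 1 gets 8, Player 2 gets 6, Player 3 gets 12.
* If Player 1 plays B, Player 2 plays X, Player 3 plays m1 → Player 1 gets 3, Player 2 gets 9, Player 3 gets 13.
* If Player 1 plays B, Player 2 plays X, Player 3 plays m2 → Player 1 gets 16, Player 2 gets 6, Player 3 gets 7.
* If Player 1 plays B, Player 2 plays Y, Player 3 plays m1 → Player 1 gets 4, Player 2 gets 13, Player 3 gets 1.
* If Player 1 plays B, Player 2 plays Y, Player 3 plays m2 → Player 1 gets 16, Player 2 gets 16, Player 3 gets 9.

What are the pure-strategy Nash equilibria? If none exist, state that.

(A, X, m1): Player 3 can switch to m2 (13 → 18). Not NE.
(A, X, m2): Player 1 gets 20, best alternative 16; Player 2 gets 10, best alternative 6; Player 3 gets 18, best alternative 13. No profitable deviation — NE.
(A, Y, m1): Player 2 can switch to X (6 → 19). Not NE.
(A, Y, m2): Player 1 can switch to B (8 → 16). Not NE.
(B, X, m1): Player 1 can switch to A (3 → 10). Not NE.
(B, X, m2): Player 1 can switch to A (16 → 20). Not NE.
(B, Y, m1): Player 1 can switch to A (4 → 20). Not NE.
(B, Y, m2): Player 1 gets 16, best alternative 8; Player 2 gets 16, best alternative 6; Player 3 gets 9, best alternative 1. No profitable deviation — NE.

(A, X, m2) and (B, Y, m2)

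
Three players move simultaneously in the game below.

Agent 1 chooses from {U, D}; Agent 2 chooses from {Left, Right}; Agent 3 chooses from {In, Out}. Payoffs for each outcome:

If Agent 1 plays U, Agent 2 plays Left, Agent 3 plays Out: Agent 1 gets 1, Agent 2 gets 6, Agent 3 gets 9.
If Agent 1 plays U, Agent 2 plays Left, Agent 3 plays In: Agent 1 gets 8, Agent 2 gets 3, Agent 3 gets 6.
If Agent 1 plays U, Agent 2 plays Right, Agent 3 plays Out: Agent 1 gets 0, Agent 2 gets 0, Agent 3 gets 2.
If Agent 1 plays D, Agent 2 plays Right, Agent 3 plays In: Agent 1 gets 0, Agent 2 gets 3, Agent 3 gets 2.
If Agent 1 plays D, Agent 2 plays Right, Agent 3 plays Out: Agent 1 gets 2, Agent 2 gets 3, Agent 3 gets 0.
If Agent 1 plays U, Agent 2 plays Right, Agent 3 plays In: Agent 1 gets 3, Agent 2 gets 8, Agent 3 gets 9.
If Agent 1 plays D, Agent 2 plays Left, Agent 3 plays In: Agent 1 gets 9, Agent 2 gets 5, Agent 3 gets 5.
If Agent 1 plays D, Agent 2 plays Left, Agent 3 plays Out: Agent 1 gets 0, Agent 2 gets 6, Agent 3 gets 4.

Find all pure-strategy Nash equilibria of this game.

Agent 1 against (Left, In): payoffs 8, 9 → best response D.
Agent 1 against (Left, Out): payoffs 1, 0 → best response U.
Agent 1 against (Right, In): payoffs 3, 0 → best response U.
Agent 1 against (Right, Out): payoffs 0, 2 → best response D.
Agent 2 against (U, In): payoffs 3, 8 → best response Right.
Agent 2 against (U, Out): payoffs 6, 0 → best response Left.
Agent 2 against (D, In): payoffs 5, 3 → best response Left.
Agent 2 against (D, Out): payoffs 6, 3 → best response Left.
Agent 3 against (U, Left): payoffs 6, 9 → best response Out.
Agent 3 against (U, Right): payoffs 9, 2 → best response In.
Agent 3 against (D, Left): payoffs 5, 4 → best response In.
Agent 3 against (D, Right): payoffs 2, 0 → best response In.
Mutual best responses: (U, Left, Out); (U, Right, In); (D, Left, In).

Pure-strategy Nash equilibria: (U, Left, Out) and (U, Right, In) and (D, Left, In)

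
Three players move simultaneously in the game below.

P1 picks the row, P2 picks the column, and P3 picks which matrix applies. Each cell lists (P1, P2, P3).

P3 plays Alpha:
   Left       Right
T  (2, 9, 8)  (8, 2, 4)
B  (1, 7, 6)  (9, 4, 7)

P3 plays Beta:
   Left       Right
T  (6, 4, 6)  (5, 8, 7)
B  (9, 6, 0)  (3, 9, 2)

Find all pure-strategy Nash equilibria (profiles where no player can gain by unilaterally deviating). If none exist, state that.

(T, Left, Alpha): P1 gets 2, best alternative 1; P2 gets 9, best alternative 2; P3 gets 8, best alternative 6. No profitable deviation — NE.
(T, Left, Beta): P1 can switch to B (6 → 9). Not NE.
(T, Right, Alpha): P1 can switch to B (8 → 9). Not NE.
(T, Right, Beta): P1 gets 5, best alternative 3; P2 gets 8, best alternative 4; P3 gets 7, best alternative 4. No profitable deviation — NE.
(B, Left, Alpha): P1 can switch to T (1 → 2). Not NE.
(B, Left, Beta): P2 can switch to Right (6 → 9). Not NE.
(B, Right, Alpha): P2 can switch to Left (4 → 7). Not NE.
(B, Right, Beta): P1 can switch to T (3 → 5). Not NE.

(T, Left, Alpha) and (T, Right, Beta)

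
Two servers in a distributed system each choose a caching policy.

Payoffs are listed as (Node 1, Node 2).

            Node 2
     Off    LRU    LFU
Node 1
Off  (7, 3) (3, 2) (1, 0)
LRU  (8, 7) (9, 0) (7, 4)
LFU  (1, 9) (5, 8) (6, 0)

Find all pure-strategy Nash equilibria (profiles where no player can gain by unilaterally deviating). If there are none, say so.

Node 1 against Off: payoffs 7, 8, 1 → best response LRU.
Node 1 against LRU: payoffs 3, 9, 5 → best response LRU.
Node 1 against LFU: payoffs 1, 7, 6 → best response LRU.
Node 2 against Off: payoffs 3, 2, 0 → best response Off.
Node 2 against LRU: payoffs 7, 0, 4 → best response Off.
Node 2 against LFU: payoffs 9, 8, 0 → best response Off.
Mutual best responses: (LRU, Off).

(LRU, Off)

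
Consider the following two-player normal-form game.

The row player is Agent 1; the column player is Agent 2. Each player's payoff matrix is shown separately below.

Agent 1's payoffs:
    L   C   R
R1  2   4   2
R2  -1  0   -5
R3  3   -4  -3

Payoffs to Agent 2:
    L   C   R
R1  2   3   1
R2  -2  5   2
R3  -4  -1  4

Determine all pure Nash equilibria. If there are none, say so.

(R1, C)

Mark each player's best response to every combination of opponents' strategies; a profile where every player is best-responding is a pure Nash equilibrium.
Agent 1 against L: payoffs 2, -1, 3 → best response R3.
Agent 1 against C: payoffs 4, 0, -4 → best response R1.
Agent 1 against R: payoffs 2, -5, -3 → best response R1.
Agent 2 against R1: payoffs 2, 3, 1 → best response C.
Agent 2 against R2: payoffs -2, 5, 2 → best response C.
Agent 2 against R3: payoffs -4, -1, 4 → best response R.
Mutual best responses: (R1, C).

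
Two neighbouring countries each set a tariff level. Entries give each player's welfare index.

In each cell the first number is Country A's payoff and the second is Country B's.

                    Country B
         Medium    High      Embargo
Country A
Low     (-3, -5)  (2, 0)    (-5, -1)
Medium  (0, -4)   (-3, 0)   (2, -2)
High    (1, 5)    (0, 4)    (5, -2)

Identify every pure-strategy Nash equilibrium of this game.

Country A against Medium: payoffs -3, 0, 1 → best response High.
Country A against High: payoffs 2, -3, 0 → best response Low.
Country A against Embargo: payoffs -5, 2, 5 → best response High.
Country B against Low: payoffs -5, 0, -1 → best response High.
Country B against Medium: payoffs -4, 0, -2 → best response High.
Country B against High: payoffs 5, 4, -2 → best response Medium.
Mutual best responses: (Low, High); (High, Medium).

The pure Nash equilibria are (Low, High); (High, Medium).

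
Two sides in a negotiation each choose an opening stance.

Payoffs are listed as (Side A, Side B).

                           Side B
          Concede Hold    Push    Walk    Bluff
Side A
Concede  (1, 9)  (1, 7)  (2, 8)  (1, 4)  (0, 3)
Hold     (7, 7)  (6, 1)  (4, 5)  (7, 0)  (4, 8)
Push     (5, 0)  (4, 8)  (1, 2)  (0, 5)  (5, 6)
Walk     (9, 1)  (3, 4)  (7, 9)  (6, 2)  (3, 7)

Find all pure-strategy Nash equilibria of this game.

Side A against Concede: payoffs 1, 7, 5, 9 → best response Walk.
Side A against Hold: payoffs 1, 6, 4, 3 → best response Hold.
Side A against Push: payoffs 2, 4, 1, 7 → best response Walk.
Side A against Walk: payoffs 1, 7, 0, 6 → best response Hold.
Side A against Bluff: payoffs 0, 4, 5, 3 → best response Push.
Side B against Concede: payoffs 9, 7, 8, 4, 3 → best response Concede.
Side B against Hold: payoffs 7, 1, 5, 0, 8 → best response Bluff.
Side B against Push: payoffs 0, 8, 2, 5, 6 → best response Hold.
Side B against Walk: payoffs 1, 4, 9, 2, 7 → best response Push.
Mutual best responses: (Walk, Push).

(Walk, Push)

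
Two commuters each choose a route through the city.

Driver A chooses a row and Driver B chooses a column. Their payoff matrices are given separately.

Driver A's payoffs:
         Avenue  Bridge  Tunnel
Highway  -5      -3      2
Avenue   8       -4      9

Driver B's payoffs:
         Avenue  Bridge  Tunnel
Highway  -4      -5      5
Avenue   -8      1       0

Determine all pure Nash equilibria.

Driver A against Avenue: payoffs -5, 8 → best response Avenue.
Driver A against Bridge: payoffs -3, -4 → best response Highway.
Driver A against Tunnel: payoffs 2, 9 → best response Avenue.
Driver B against Highway: payoffs -4, -5, 5 → best response Tunnel.
Driver B against Avenue: payoffs -8, 1, 0 → best response Bridge.
No profile is a mutual best response for all players.

none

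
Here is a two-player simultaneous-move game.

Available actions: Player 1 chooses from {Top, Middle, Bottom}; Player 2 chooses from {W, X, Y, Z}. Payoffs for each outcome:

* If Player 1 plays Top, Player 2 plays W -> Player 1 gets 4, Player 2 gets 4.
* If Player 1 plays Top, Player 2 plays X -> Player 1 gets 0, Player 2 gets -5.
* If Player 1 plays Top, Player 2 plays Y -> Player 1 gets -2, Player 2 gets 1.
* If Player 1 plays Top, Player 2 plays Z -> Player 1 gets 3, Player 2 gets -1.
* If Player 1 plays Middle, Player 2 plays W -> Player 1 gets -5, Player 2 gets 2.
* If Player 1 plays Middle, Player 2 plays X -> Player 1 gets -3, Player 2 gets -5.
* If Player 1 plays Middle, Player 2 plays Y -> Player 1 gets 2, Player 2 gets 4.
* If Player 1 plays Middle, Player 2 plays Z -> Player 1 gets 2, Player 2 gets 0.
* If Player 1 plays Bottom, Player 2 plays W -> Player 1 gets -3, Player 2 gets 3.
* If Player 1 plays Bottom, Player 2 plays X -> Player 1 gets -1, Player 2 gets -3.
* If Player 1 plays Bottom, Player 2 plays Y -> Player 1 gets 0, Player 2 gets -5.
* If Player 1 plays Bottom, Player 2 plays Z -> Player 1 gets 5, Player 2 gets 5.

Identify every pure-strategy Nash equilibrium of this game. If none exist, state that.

Mark each player's best response to every combination of opponents' strategies; a profile where every player is best-responding is a pure Nash equilibrium.
Player 1 against W: payoffs 4, -5, -3 → best response Top.
Player 1 against X: payoffs 0, -3, -1 → best response Top.
Player 1 against Y: payoffs -2, 2, 0 → best response Middle.
Player 1 against Z: payoffs 3, 2, 5 → best response Bottom.
Player 2 against Top: payoffs 4, -5, 1, -1 → best response W.
Player 2 against Middle: payoffs 2, -5, 4, 0 → best response Y.
Player 2 against Bottom: payoffs 3, -3, -5, 5 → best response Z.
Mutual best responses: (Top, W); (Middle, Y); (Bottom, Z).

Pure-strategy Nash equilibria: (Top, W); (Middle, Y); (Bottom, Z)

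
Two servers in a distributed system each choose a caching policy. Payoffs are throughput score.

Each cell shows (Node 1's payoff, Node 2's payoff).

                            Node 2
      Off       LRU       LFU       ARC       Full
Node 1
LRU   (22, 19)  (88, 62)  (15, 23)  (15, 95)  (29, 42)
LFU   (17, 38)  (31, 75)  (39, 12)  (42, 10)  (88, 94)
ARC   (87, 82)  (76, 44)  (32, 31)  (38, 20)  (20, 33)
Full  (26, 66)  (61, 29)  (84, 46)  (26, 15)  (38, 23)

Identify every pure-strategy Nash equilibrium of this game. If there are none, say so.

Node 1 against Off: payoffs 22, 17, 87, 26 → best response ARC.
Node 1 against LRU: payoffs 88, 31, 76, 61 → best response LRU.
Node 1 against LFU: payoffs 15, 39, 32, 84 → best response Full.
Node 1 against ARC: payoffs 15, 42, 38, 26 → best response LFU.
Node 1 against Full: payoffs 29, 88, 20, 38 → best response LFU.
Node 2 against LRU: payoffs 19, 62, 23, 95, 42 → best response ARC.
Node 2 against LFU: payoffs 38, 75, 12, 10, 94 → best response Full.
Node 2 against ARC: payoffs 82, 44, 31, 20, 33 → best response Off.
Node 2 against Full: payoffs 66, 29, 46, 15, 23 → best response Off.
Mutual best responses: (LFU, Full); (ARC, Off).

The pure Nash equilibria are (LFU, Full) and (ARC, Off).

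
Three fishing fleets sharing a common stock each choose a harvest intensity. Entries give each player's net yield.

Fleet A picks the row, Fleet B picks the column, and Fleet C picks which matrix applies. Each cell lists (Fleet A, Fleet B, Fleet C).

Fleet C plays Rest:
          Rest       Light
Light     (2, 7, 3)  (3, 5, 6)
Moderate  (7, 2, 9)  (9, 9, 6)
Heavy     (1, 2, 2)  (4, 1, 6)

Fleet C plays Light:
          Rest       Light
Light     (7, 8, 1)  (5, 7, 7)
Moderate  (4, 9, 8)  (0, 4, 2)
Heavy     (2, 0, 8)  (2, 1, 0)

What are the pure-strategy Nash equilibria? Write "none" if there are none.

Mark each player's best response to every combination of opponents' strategies; a profile where every player is best-responding is a pure Nash equilibrium.
Fleet A against (Rest, Rest): payoffs 2, 7, 1 → best response Moderate.
Fleet A against (Rest, Light): payoffs 7, 4, 2 → best response Light.
Fleet A against (Light, Rest): payoffs 3, 9, 4 → best response Moderate.
Fleet A against (Light, Light): payoffs 5, 0, 2 → best response Light.
Fleet B against (Light, Rest): payoffs 7, 5 → best response Rest.
Fleet B against (Light, Light): payoffs 8, 7 → best response Rest.
Fleet B against (Moderate, Rest): payoffs 2, 9 → best response Light.
Fleet B against (Moderate, Light): payoffs 9, 4 → best response Rest.
Fleet B against (Heavy, Rest): payoffs 2, 1 → best response Rest.
Fleet B against (Heavy, Light): payoffs 0, 1 → best response Light.
Fleet C against (Light, Rest): payoffs 3, 1 → best response Rest.
Fleet C against (Light, Light): payoffs 6, 7 → best response Light.
Fleet C against (Moderate, Rest): payoffs 9, 8 → best response Rest.
Fleet C against (Moderate, Light): payoffs 6, 2 → best response Rest.
Fleet C against (Heavy, Rest): payoffs 2, 8 → best response Light.
Fleet C against (Heavy, Light): payoffs 6, 0 → best response Rest.
Mutual best responses: (Moderate, Light, Rest).

Pure NE: (Moderate, Light, Rest)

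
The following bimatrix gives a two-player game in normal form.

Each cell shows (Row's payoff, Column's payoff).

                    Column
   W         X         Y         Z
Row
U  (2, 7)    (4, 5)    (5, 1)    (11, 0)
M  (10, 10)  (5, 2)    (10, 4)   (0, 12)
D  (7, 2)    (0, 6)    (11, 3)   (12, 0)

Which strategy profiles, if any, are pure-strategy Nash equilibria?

Row against W: payoffs 2, 10, 7 → best response M.
Row against X: payoffs 4, 5, 0 → best response M.
Row against Y: payoffs 5, 10, 11 → best response D.
Row against Z: payoffs 11, 0, 12 → best response D.
Column against U: payoffs 7, 5, 1, 0 → best response W.
Column against M: payoffs 10, 2, 4, 12 → best response Z.
Column against D: payoffs 2, 6, 3, 0 → best response X.
No profile is a mutual best response for all players.

There is no pure-strategy Nash equilibrium.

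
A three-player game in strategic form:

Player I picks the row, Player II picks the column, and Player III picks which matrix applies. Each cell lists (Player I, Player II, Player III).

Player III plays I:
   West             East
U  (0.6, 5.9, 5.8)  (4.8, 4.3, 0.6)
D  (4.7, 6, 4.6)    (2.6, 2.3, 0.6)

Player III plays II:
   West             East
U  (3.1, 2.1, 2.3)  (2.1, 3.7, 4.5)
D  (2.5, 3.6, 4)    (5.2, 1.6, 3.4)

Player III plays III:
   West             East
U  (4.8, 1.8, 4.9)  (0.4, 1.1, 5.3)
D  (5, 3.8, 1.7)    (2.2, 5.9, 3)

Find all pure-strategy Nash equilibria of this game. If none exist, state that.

(D, West, I)

Player I against (West, I): payoffs 0.6, 4.7 → best response D.
Player I against (West, II): payoffs 3.1, 2.5 → best response U.
Player I against (West, III): payoffs 4.8, 5 → best response D.
Player I against (East, I): payoffs 4.8, 2.6 → best response U.
Player I against (East, II): payoffs 2.1, 5.2 → best response D.
Player I against (East, III): payoffs 0.4, 2.2 → best response D.
Player II against (U, I): payoffs 5.9, 4.3 → best response West.
Player II against (U, II): payoffs 2.1, 3.7 → best response East.
Player II against (U, III): payoffs 1.8, 1.1 → best response West.
Player II against (D, I): payoffs 6, 2.3 → best response West.
Player II against (D, II): payoffs 3.6, 1.6 → best response West.
Player II against (D, III): payoffs 3.8, 5.9 → best response East.
Player III against (U, West): payoffs 5.8, 2.3, 4.9 → best response I.
Player III against (U, East): payoffs 0.6, 4.5, 5.3 → best response III.
Player III against (D, West): payoffs 4.6, 4, 1.7 → best response I.
Player III against (D, East): payoffs 0.6, 3.4, 3 → best response II.
Mutual best responses: (D, West, I).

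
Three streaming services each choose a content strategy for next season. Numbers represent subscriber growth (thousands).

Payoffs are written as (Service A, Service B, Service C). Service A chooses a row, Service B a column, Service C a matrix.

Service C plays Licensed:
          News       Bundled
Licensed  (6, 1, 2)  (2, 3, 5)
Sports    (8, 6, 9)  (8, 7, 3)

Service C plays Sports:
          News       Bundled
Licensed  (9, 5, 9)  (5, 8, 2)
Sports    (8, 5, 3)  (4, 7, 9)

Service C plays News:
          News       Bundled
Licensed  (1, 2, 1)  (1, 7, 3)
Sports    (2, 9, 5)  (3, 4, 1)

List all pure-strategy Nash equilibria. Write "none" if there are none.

Check each profile: it is a Nash equilibrium iff no player can strictly gain by switching unilaterally.
(Licensed, News, Licensed): Service A can switch to Sports (6 → 8). Not NE.
(Licensed, News, Sports): Service B can switch to Bundled (5 → 8). Not NE.
(Licensed, News, News): Service A can switch to Sports (1 → 2). Not NE.
(Licensed, Bundled, Licensed): Service A can switch to Sports (2 → 8). Not NE.
(Licensed, Bundled, Sports): Service C can switch to Licensed (2 → 5). Not NE.
(Licensed, Bundled, News): Service A can switch to Sports (1 → 3). Not NE.
(Sports, News, Licensed): Service B can switch to Bundled (6 → 7). Not NE.
(Sports, News, Sports): Service A can switch to Licensed (8 → 9). Not NE.
(Sports, News, News): Service C can switch to Licensed (5 → 9). Not NE.
(Sports, Bundled, Licensed): Service C can switch to Sports (3 → 9). Not NE.
(Sports, Bundled, Sports): Service A can switch to Licensed (4 → 5). Not NE.
(Sports, Bundled, News): Service B can switch to News (4 → 9). Not NE.

There is no pure-strategy Nash equilibrium.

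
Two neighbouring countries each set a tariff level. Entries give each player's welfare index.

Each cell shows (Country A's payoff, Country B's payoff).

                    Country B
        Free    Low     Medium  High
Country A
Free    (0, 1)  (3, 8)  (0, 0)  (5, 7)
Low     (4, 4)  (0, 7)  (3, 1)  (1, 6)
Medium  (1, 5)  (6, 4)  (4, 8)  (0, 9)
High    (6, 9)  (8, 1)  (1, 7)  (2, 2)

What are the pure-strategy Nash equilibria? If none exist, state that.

Country A against Free: payoffs 0, 4, 1, 6 → best response High.
Country A against Low: payoffs 3, 0, 6, 8 → best response High.
Country A against Medium: payoffs 0, 3, 4, 1 → best response Medium.
Country A against High: payoffs 5, 1, 0, 2 → best response Free.
Country B against Free: payoffs 1, 8, 0, 7 → best response Low.
Country B against Low: payoffs 4, 7, 1, 6 → best response Low.
Country B against Medium: payoffs 5, 4, 8, 9 → best response High.
Country B against High: payoffs 9, 1, 7, 2 → best response Free.
Mutual best responses: (High, Free).

Pure NE: (High, Free)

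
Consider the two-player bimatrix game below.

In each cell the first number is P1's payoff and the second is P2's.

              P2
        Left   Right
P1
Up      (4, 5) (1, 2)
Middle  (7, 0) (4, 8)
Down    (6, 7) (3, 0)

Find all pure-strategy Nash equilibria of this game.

(Middle, Right)

P1 against Left: payoffs 4, 7, 6 → best response Middle.
P1 against Right: payoffs 1, 4, 3 → best response Middle.
P2 against Up: payoffs 5, 2 → best response Left.
P2 against Middle: payoffs 0, 8 → best response Right.
P2 against Down: payoffs 7, 0 → best response Left.
Mutual best responses: (Middle, Right).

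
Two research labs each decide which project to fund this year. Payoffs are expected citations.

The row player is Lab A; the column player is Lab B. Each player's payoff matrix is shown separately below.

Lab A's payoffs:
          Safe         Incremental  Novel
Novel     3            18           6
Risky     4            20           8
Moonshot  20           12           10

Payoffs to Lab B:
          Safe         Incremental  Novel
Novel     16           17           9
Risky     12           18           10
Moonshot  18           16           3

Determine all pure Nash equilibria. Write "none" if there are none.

Lab A against Safe: payoffs 3, 4, 20 → best response Moonshot.
Lab A against Incremental: payoffs 18, 20, 12 → best response Risky.
Lab A against Novel: payoffs 6, 8, 10 → best response Moonshot.
Lab B against Novel: payoffs 16, 17, 9 → best response Incremental.
Lab B against Risky: payoffs 12, 18, 10 → best response Incremental.
Lab B against Moonshot: payoffs 18, 16, 3 → best response Safe.
Mutual best responses: (Risky, Incremental); (Moonshot, Safe).

(Risky, Incremental), (Moonshot, Safe)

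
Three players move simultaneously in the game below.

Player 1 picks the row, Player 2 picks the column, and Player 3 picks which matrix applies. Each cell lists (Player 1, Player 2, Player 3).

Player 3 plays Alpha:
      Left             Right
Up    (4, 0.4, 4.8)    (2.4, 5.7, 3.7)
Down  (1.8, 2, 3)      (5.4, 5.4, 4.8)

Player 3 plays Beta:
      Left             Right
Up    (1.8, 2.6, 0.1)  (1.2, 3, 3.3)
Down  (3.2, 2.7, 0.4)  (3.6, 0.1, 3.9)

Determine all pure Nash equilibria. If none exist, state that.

(Down, Right, Alpha)

For each strategy profile, look for a profitable unilateral deviation.
(Up, Left, Alpha): Player 2 can switch to Right (0.4 → 5.7). Not NE.
(Up, Left, Beta): Player 1 can switch to Down (1.8 → 3.2). Not NE.
(Up, Right, Alpha): Player 1 can switch to Down (2.4 → 5.4). Not NE.
(Up, Right, Beta): Player 1 can switch to Down (1.2 → 3.6). Not NE.
(Down, Left, Alpha): Player 1 can switch to Up (1.8 → 4). Not NE.
(Down, Left, Beta): Player 3 can switch to Alpha (0.4 → 3). Not NE.
(Down, Right, Alpha): Player 1 gets 5.4, best alternative 2.4; Player 2 gets 5.4, best alternative 2; Player 3 gets 4.8, best alternative 3.9. No profitable deviation — NE.
(Down, Right, Beta): Player 2 can switch to Left (0.1 → 2.7). Not NE.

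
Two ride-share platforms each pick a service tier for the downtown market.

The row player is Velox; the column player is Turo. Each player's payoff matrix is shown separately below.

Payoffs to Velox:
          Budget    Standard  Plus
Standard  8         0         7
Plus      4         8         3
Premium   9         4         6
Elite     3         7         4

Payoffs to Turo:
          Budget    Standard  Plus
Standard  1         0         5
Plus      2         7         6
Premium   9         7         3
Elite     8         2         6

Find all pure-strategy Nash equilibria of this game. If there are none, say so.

(Standard, Budget): Velox can switch to Premium (8 → 9). Not NE.
(Standard, Standard): Velox can switch to Plus (0 → 8). Not NE.
(Standard, Plus): Velox gets 7, best alternative 6; Turo gets 5, best alternative 1. No profitable deviation — NE.
(Plus, Budget): Velox can switch to Standard (4 → 8). Not NE.
(Plus, Standard): Velox gets 8, best alternative 7; Turo gets 7, best alternative 6. No profitable deviation — NE.
(Plus, Plus): Velox can switch to Standard (3 → 7). Not NE.
(Premium, Budget): Velox gets 9, best alternative 8; Turo gets 9, best alternative 7. No profitable deviation — NE.
(Premium, Standard): Velox can switch to Plus (4 → 8). Not NE.
(Premium, Plus): Velox can switch to Standard (6 → 7). Not NE.
(Elite, Budget): Velox can switch to Standard (3 → 8). Not NE.
(Elite, Standard): Velox can switch to Plus (7 → 8). Not NE.
(Elite, Plus): Velox can switch to Standard (4 → 7). Not NE.

(Standard, Plus); (Plus, Standard); (Premium, Budget)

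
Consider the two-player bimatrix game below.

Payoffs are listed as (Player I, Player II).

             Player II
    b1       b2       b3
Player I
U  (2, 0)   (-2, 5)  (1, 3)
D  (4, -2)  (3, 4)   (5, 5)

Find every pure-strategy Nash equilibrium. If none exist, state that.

(U, b1): Player I can switch to D (2 → 4). Not NE.
(U, b2): Player I can switch to D (-2 → 3). Not NE.
(U, b3): Player I can switch to D (1 → 5). Not NE.
(D, b1): Player II can switch to b2 (-2 → 4). Not NE.
(D, b2): Player II can switch to b3 (4 → 5). Not NE.
(D, b3): Player I gets 5, best alternative 1; Player II gets 5, best alternative 4. No profitable deviation — NE.

Pure NE: (D, b3)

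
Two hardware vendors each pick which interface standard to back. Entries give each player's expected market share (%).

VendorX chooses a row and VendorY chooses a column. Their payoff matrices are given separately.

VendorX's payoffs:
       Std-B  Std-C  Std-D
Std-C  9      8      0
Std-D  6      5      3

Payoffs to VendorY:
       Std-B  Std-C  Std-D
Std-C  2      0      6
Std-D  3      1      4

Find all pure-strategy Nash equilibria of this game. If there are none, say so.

VendorX against Std-B: payoffs 9, 6 → best response Std-C.
VendorX against Std-C: payoffs 8, 5 → best response Std-C.
VendorX against Std-D: payoffs 0, 3 → best response Std-D.
VendorY against Std-C: payoffs 2, 0, 6 → best response Std-D.
VendorY against Std-D: payoffs 3, 1, 4 → best response Std-D.
Mutual best responses: (Std-D, Std-D).

(Std-D, Std-D)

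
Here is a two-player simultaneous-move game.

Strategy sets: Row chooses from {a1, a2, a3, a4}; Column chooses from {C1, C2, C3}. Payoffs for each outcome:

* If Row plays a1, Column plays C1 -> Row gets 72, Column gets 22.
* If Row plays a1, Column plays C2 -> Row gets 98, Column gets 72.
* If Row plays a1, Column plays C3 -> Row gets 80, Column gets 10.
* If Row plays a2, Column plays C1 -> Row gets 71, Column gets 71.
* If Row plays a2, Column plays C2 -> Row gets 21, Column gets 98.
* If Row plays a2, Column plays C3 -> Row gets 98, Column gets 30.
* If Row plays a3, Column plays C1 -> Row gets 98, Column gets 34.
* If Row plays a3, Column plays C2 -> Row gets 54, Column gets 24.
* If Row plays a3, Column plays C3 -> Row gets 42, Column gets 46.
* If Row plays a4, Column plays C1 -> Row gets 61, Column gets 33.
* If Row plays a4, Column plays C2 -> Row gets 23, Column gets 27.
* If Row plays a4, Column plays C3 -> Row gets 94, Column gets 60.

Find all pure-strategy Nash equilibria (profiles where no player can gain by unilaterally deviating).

Row against C1: payoffs 72, 71, 98, 61 → best response a3.
Row against C2: payoffs 98, 21, 54, 23 → best response a1.
Row against C3: payoffs 80, 98, 42, 94 → best response a2.
Column against a1: payoffs 22, 72, 10 → best response C2.
Column against a2: payoffs 71, 98, 30 → best response C2.
Column against a3: payoffs 34, 24, 46 → best response C3.
Column against a4: payoffs 33, 27, 60 → best response C3.
Mutual best responses: (a1, C2).

The unique pure-strategy Nash equilibrium is (a1, C2).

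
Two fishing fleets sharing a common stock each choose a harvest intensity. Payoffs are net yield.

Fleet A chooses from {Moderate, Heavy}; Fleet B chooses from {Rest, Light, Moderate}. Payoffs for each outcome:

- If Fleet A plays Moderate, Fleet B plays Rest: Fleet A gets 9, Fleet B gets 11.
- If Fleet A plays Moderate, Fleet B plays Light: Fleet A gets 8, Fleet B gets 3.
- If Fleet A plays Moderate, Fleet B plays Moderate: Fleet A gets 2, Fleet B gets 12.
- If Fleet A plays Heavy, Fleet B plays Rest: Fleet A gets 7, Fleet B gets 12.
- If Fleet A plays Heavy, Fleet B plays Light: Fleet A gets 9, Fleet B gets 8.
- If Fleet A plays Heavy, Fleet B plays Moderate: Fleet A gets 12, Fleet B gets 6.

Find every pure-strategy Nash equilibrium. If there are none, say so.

For each strategy profile, look for a profitable unilateral deviation.
(Moderate, Rest): Fleet B can switch to Moderate (11 → 12). Not NE.
(Moderate, Light): Fleet A can switch to Heavy (8 → 9). Not NE.
(Moderate, Moderate): Fleet A can switch to Heavy (2 → 12). Not NE.
(Heavy, Rest): Fleet A can switch to Moderate (7 → 9). Not NE.
(Heavy, Light): Fleet B can switch to Rest (8 → 12). Not NE.
(Heavy, Moderate): Fleet B can switch to Rest (6 → 12). Not NE.

No pure-strategy Nash equilibrium.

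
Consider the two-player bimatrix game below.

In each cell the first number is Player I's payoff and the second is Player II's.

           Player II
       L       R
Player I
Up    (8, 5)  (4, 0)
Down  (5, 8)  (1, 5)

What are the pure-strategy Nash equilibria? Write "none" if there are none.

Pure NE: (Up, L)

Player I against L: payoffs 8, 5 → best response Up.
Player I against R: payoffs 4, 1 → best response Up.
Player II against Up: payoffs 5, 0 → best response L.
Player II against Down: payoffs 8, 5 → best response L.
Mutual best responses: (Up, L).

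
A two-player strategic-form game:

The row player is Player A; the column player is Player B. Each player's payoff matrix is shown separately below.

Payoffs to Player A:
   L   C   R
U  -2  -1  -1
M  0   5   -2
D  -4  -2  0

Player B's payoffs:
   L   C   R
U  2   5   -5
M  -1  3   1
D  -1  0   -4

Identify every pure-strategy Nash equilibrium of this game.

Pure NE: (M, C)

(U, L): Player A can switch to M (-2 → 0). Not NE.
(U, C): Player A can switch to M (-1 → 5). Not NE.
(U, R): Player A can switch to D (-1 → 0). Not NE.
(M, L): Player B can switch to C (-1 → 3). Not NE.
(M, C): Player A gets 5, best alternative -1; Player B gets 3, best alternative 1. No profitable deviation — NE.
(M, R): Player A can switch to U (-2 → -1). Not NE.
(D, L): Player A can switch to U (-4 → -2). Not NE.
(The remaining 2 profiles each have a profitable deviation by the same check.)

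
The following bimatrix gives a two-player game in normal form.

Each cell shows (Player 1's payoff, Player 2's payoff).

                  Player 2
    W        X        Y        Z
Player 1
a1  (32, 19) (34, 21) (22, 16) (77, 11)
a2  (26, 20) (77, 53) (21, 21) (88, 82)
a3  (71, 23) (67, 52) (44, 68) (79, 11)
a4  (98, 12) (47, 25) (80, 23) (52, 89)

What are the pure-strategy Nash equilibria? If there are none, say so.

(a2, Z)

(a1, W): Player 1 can switch to a3 (32 → 71). Not NE.
(a1, X): Player 1 can switch to a2 (34 → 77). Not NE.
(a1, Y): Player 1 can switch to a3 (22 → 44). Not NE.
(a1, Z): Player 1 can switch to a2 (77 → 88). Not NE.
(a2, W): Player 1 can switch to a1 (26 → 32). Not NE.
(a2, X): Player 2 can switch to Z (53 → 82). Not NE.
(a2, Y): Player 1 can switch to a1 (21 → 22). Not NE.
(a2, Z): Player 1 gets 88, best alternative 79; Player 2 gets 82, best alternative 53. No profitable deviation — NE.
(a3, W): Player 1 can switch to a4 (71 → 98). Not NE.
(The remaining 7 profiles each have a profitable deviation by the same check.)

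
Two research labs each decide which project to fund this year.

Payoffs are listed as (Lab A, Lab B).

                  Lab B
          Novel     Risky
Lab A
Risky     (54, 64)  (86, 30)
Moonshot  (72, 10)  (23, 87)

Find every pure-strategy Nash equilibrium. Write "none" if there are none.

There is no pure-strategy Nash equilibrium.

Check each profile: it is a Nash equilibrium iff no player can strictly gain by switching unilaterally.
(Risky, Novel): Lab A can switch to Moonshot (54 → 72). Not NE.
(Risky, Risky): Lab B can switch to Novel (30 → 64). Not NE.
(Moonshot, Novel): Lab B can switch to Risky (10 → 87). Not NE.
(Moonshot, Risky): Lab A can switch to Risky (23 → 86). Not NE.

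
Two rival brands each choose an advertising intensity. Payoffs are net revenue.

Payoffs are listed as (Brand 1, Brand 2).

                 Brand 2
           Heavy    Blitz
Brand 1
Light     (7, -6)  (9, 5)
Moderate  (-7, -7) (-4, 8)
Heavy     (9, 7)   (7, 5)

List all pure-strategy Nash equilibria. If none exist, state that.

(Light, Heavy): Brand 1 can switch to Heavy (7 → 9). Not NE.
(Light, Blitz): Brand 1 gets 9, best alternative 7; Brand 2 gets 5, best alternative -6. No profitable deviation — NE.
(Moderate, Heavy): Brand 1 can switch to Light (-7 → 7). Not NE.
(Moderate, Blitz): Brand 1 can switch to Light (-4 → 9). Not NE.
(Heavy, Heavy): Brand 1 gets 9, best alternative 7; Brand 2 gets 7, best alternative 5. No profitable deviation — NE.
(Heavy, Blitz): Brand 1 can switch to Light (7 → 9). Not NE.

(Light, Blitz), (Heavy, Heavy)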